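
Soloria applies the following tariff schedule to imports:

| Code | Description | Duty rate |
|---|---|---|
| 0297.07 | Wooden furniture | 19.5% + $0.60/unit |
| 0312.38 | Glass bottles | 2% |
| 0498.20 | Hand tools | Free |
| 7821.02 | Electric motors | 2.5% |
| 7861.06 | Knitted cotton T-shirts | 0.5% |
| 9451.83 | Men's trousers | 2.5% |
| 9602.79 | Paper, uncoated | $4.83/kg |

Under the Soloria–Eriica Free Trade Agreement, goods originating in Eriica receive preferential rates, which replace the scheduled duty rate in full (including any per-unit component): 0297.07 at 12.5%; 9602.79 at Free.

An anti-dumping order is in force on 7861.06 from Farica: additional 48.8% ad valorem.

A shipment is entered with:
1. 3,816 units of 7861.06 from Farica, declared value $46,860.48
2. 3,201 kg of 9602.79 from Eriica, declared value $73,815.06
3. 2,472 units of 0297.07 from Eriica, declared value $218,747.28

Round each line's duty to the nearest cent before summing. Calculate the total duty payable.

$50,445.63

Line 1 (7861.06, Farica, 3,816 units, $46,860.48):
Base rate for 7861.06 is 0.5%.
Additional duty on 7861.06 from Farica: +48.8%. Applied ad valorem rate: 0.5% + 48.8% = 49.3%.
Duty = $46,860.48 × 49.3% = $23,102.22.
Line 2 (9602.79, Eriica, 3,201 kg, $73,815.06):
Base rate for 9602.79 is $4.83/kg.
Origin Eriica qualifies under the Soloria–Eriica agreement and 9602.79 is covered: preferential rate Free applies instead.
Duty = $73,815.06 × 0% = $0.00.
Line 3 (0297.07, Eriica, 2,472 units, $218,747.28):
Base rate for 0297.07 is 19.5% + $0.60/unit.
Origin Eriica qualifies under the Soloria–Eriica agreement and 0297.07 is covered: preferential rate 12.5% applies instead.
Duty = $218,747.28 × 12.5% = $27,343.41.
Total = $23,102.22 + $0.00 + $27,343.41 = $50,445.63.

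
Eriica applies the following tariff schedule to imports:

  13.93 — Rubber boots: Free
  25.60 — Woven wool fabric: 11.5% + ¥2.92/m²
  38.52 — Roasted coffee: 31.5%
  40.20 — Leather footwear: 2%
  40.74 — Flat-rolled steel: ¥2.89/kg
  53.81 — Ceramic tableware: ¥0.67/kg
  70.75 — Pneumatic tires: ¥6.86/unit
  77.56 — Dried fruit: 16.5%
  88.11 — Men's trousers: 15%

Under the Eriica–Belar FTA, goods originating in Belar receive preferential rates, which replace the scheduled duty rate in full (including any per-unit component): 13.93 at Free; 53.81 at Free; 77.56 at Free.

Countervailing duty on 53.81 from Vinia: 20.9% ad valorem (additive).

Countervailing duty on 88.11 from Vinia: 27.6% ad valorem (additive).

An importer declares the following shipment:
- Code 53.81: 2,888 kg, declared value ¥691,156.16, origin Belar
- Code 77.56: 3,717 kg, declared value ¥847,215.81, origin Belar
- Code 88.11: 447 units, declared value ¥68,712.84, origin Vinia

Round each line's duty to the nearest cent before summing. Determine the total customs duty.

Line 1 (53.81, Belar, 2,888 kg, ¥691,156.16):
Base rate for 53.81 is ¥0.67/kg.
Origin Belar qualifies under the Eriica–Belar agreement and 53.81 is covered: preferential rate Free applies instead.
The additional-duty order on 53.81 targets Vinia, not Belar; it does not apply.
Duty = ¥691,156.16 × 0% = ¥0.00.
Line 2 (77.56, Belar, 3,717 kg, ¥847,215.81):
Base rate for 77.56 is 16.5%.
Origin Belar qualifies under the Eriica–Belar agreement and 77.56 is covered: preferential rate Free applies instead.
Duty = ¥847,215.81 × 0% = ¥0.00.
Line 3 (88.11, Vinia, 447 units, ¥68,712.84):
Base rate for 88.11 is 15%.
Additional duty on 88.11 from Vinia: +27.6%. Applied ad valorem rate: 15% + 27.6% = 42.6%.
Duty = ¥68,712.84 × 42.6% = ¥29,271.67.
Total = ¥0.00 + ¥0.00 + ¥29,271.67 = ¥29,271.67.

¥29,271.67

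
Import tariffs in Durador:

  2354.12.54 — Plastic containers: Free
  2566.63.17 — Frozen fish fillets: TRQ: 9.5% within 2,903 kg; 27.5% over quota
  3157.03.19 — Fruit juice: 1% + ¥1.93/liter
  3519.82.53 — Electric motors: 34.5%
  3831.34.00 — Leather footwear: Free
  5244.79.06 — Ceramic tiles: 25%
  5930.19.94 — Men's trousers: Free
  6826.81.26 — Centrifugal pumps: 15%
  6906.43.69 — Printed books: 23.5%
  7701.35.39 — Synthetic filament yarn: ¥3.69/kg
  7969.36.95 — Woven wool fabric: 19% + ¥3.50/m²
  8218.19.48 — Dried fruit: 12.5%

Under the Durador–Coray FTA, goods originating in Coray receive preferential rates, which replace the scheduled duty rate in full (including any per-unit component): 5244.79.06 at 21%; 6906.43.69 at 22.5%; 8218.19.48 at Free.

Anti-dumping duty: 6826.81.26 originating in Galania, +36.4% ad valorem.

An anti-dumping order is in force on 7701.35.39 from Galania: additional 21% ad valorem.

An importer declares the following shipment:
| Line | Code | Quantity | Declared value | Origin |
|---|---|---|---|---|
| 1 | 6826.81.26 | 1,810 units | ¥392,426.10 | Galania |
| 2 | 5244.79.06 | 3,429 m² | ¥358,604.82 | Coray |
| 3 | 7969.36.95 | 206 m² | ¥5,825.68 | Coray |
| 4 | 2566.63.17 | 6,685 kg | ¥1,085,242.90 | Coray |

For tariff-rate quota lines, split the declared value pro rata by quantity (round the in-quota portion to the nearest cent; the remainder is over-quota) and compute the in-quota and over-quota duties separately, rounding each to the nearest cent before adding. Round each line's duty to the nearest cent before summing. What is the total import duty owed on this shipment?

¥492,454.57

Line 1 (6826.81.26, Galania, 1,810 units, ¥392,426.10):
Base rate for 6826.81.26 is 15%.
Additional duty on 6826.81.26 from Galania: +36.4%. Applied ad valorem rate: 15% + 36.4% = 51.4%.
Duty = ¥392,426.10 × 51.4% = ¥201,707.02.
Line 2 (5244.79.06, Coray, 3,429 m², ¥358,604.82):
Base rate for 5244.79.06 is 25%.
Origin Coray qualifies under the Durador–Coray agreement and 5244.79.06 is covered: preferential rate 21% applies instead.
Duty = ¥358,604.82 × 21% = ¥75,307.01.
Line 3 (7969.36.95, Coray, 206 m², ¥5,825.68):
Base rate for 7969.36.95 is 19% + ¥3.50/m².
Origin Coray is the FTA partner but 7969.36.95 is not on the preference list; base rate stands.
Duty = ¥5,825.68 × 19% + 206 × ¥3.50 = ¥1,827.88.
Line 4 (2566.63.17, Coray, 6,685 kg, ¥1,085,242.90):
Code 2566.63.17 is under a tariff-rate quota (threshold 2,903 kg). In-quota: 2,903 kg at 9.5%; over-quota: 3,782 kg at 27.5%.
Pro-rata value split: in-quota = ¥1,085,242.90 × 2,903/6,685 = ¥471,273.02; over-quota = ¥1,085,242.90 − ¥471,273.02 = ¥613,969.88.
In-quota duty = ¥471,273.02 × 9.5% = ¥44,770.94. Over-quota duty = ¥613,969.88 × 27.5% = ¥168,841.72.
Line duty = ¥44,770.94 + ¥168,841.72 = ¥213,612.66.
Total = ¥201,707.02 + ¥75,307.01 + ¥1,827.88 + ¥213,612.66 = ¥492,454.57.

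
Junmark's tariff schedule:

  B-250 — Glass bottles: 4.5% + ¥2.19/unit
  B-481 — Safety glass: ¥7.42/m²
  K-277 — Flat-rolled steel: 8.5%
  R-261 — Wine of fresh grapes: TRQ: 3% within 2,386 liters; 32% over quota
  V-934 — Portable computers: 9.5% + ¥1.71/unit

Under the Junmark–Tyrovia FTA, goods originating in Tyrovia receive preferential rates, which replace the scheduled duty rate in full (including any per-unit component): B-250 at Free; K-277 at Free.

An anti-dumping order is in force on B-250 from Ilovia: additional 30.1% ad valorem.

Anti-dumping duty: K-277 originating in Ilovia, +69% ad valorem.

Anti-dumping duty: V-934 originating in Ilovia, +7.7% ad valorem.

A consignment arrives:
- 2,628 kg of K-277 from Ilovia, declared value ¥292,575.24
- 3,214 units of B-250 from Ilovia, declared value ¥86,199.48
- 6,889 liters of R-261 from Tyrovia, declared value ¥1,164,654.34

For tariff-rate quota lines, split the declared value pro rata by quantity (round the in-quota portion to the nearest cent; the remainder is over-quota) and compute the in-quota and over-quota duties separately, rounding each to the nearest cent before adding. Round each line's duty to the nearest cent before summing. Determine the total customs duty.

¥519,319.50

Line 1 (K-277, Ilovia, 2,628 kg, ¥292,575.24):
Base rate for K-277 is 8.5%.
K-277 has an FTA preferential rate, but origin Ilovia is not Tyrovia; base rate stands.
Additional duty on K-277 from Ilovia: +69%. Applied ad valorem rate: 8.5% + 69% = 77.5%.
Duty = ¥292,575.24 × 77.5% = ¥226,745.81.
Line 2 (B-250, Ilovia, 3,214 units, ¥86,199.48):
Base rate for B-250 is 4.5% + ¥2.19/unit.
B-250 has an FTA preferential rate, but origin Ilovia is not Tyrovia; base rate stands.
Additional duty on B-250 from Ilovia: +30.1%. Applied ad valorem rate: 4.5% + 30.1% = 34.6%.
Duty = ¥86,199.48 × 34.6% + 3,214 × ¥2.19 = ¥36,863.68.
Line 3 (R-261, Tyrovia, 6,889 liters, ¥1,164,654.34):
Code R-261 is under a tariff-rate quota (threshold 2,386 liters). In-quota: 2,386 liters at 3%; over-quota: 4,503 liters at 32%.
Pro-rata value split: in-quota = ¥1,164,654.34 × 2,386/6,889 = ¥403,377.16; over-quota = ¥1,164,654.34 − ¥403,377.16 = ¥761,277.18.
In-quota duty = ¥403,377.16 × 3% = ¥12,101.31. Over-quota duty = ¥761,277.18 × 32% = ¥243,608.70.
Line duty = ¥12,101.31 + ¥243,608.70 = ¥255,710.01.
Total = ¥226,745.81 + ¥36,863.68 + ¥255,710.01 = ¥519,319.50.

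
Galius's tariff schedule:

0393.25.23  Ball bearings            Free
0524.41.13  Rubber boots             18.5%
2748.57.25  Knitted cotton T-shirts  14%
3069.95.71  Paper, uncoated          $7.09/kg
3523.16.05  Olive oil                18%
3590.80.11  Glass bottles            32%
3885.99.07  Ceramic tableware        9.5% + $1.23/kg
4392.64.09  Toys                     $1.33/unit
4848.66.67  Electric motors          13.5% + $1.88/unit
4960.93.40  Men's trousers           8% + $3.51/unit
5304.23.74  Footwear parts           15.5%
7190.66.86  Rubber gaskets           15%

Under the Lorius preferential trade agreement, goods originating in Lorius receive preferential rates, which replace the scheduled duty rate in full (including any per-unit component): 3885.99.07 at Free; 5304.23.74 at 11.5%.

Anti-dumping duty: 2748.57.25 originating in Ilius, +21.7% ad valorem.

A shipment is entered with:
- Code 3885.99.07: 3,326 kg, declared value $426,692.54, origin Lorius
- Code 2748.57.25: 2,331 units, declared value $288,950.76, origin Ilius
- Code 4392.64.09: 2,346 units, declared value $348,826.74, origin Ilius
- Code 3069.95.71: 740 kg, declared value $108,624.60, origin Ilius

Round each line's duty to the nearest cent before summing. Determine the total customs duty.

Line 1 (3885.99.07, Lorius, 3,326 kg, $426,692.54):
Base rate for 3885.99.07 is 9.5% + $1.23/kg.
Origin Lorius qualifies under the Galius–Lorius agreement and 3885.99.07 is covered: preferential rate Free applies instead.
Duty = $426,692.54 × 0% = $0.00.
Line 2 (2748.57.25, Ilius, 2,331 units, $288,950.76):
Base rate for 2748.57.25 is 14%.
Additional duty on 2748.57.25 from Ilius: +21.7%. Applied ad valorem rate: 14% + 21.7% = 35.7%.
Duty = $288,950.76 × 35.7% = $103,155.42.
Line 3 (4392.64.09, Ilius, 2,346 units, $348,826.74):
Base rate for 4392.64.09 is $1.33/unit.
Duty = 2,346 × $1.33 = $3,120.18.
Line 4 (3069.95.71, Ilius, 740 kg, $108,624.60):
Base rate for 3069.95.71 is $7.09/kg.
Duty = 740 × $7.09 = $5,246.60.
Total = $0.00 + $103,155.42 + $3,120.18 + $5,246.60 = $111,522.20.

$111,522.20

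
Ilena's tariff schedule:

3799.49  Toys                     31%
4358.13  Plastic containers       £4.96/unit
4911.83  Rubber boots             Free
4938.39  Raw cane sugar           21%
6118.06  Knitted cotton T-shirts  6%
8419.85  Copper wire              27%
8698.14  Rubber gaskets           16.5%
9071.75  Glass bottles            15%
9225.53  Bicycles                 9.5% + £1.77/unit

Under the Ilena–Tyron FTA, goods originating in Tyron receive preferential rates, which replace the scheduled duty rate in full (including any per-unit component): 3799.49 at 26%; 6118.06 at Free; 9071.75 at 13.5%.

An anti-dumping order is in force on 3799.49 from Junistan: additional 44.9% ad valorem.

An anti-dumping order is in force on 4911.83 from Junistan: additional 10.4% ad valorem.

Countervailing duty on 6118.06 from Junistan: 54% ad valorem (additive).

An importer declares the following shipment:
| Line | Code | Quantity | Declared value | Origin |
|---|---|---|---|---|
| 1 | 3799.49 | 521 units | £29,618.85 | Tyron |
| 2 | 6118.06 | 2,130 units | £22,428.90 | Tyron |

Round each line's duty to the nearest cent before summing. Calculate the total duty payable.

Line 1 (3799.49, Tyron, 521 units, £29,618.85):
Base rate for 3799.49 is 31%.
Origin Tyron qualifies under the Ilena–Tyron agreement and 3799.49 is covered: preferential rate 26% applies instead.
The additional-duty order on 3799.49 targets Junistan, not Tyron; it does not apply.
Duty = £29,618.85 × 26% = £7,700.90.
Line 2 (6118.06, Tyron, 2,130 units, £22,428.90):
Base rate for 6118.06 is 6%.
Origin Tyron qualifies under the Ilena–Tyron agreement and 6118.06 is covered: preferential rate Free applies instead.
The additional-duty order on 6118.06 targets Junistan, not Tyron; it does not apply.
Duty = £22,428.90 × 0% = £0.00.
Total = £7,700.90 + £0.00 = £7,700.90.

£7,700.90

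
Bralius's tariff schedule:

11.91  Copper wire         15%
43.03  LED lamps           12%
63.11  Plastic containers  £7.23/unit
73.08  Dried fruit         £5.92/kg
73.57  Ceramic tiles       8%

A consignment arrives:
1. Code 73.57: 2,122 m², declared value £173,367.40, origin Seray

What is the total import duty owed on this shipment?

Line 1 (73.57, Seray, 2,122 m², £173,367.40):
Base rate for 73.57 is 8%.
Duty = £173,367.40 × 8% = £13,869.39.

£13,869.39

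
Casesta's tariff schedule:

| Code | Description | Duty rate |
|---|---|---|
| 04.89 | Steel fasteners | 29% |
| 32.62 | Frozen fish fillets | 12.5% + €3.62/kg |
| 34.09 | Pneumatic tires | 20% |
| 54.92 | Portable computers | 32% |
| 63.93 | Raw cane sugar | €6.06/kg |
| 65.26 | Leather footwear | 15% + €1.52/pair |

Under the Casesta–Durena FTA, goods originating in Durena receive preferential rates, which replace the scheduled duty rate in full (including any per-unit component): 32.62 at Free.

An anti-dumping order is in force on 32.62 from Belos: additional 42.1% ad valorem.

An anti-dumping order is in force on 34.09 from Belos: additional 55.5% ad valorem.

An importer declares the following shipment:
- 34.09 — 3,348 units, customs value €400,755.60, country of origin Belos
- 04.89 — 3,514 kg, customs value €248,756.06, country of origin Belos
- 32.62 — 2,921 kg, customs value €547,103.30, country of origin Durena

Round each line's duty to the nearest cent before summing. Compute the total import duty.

Line 1 (34.09, Belos, 3,348 units, €400,755.60):
Base rate for 34.09 is 20%.
Additional duty on 34.09 from Belos: +55.5%. Applied ad valorem rate: 20% + 55.5% = 75.5%.
Duty = €400,755.60 × 75.5% = €302,570.48.
Line 2 (04.89, Belos, 3,514 kg, €248,756.06):
Base rate for 04.89 is 29%.
Duty = €248,756.06 × 29% = €72,139.26.
Line 3 (32.62, Durena, 2,921 kg, €547,103.30):
Base rate for 32.62 is 12.5% + €3.62/kg.
Origin Durena qualifies under the Casesta–Durena agreement and 32.62 is covered: preferential rate Free applies instead.
The additional-duty order on 32.62 targets Belos, not Durena; it does not apply.
Duty = €547,103.30 × 0% = €0.00.
Total = €302,570.48 + €72,139.26 + €0.00 = €374,709.74.

€374,709.74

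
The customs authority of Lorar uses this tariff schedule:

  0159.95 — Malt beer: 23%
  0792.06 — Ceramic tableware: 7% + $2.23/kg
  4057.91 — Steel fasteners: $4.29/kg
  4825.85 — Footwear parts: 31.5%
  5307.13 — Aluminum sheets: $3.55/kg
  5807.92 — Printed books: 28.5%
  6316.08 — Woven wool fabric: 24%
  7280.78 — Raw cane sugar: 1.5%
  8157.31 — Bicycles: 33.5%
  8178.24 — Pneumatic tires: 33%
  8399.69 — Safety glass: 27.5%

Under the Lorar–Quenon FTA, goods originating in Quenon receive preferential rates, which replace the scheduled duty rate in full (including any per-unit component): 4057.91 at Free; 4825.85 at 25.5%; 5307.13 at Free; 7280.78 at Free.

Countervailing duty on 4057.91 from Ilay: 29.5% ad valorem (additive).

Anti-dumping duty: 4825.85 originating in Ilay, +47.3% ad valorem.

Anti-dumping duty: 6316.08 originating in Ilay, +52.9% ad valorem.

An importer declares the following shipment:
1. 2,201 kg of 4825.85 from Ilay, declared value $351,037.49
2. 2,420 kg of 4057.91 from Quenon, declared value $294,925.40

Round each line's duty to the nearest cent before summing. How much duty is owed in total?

$276,617.54

Line 1 (4825.85, Ilay, 2,201 kg, $351,037.49):
Base rate for 4825.85 is 31.5%.
4825.85 has an FTA preferential rate, but origin Ilay is not Quenon; base rate stands.
Additional duty on 4825.85 from Ilay: +47.3%. Applied ad valorem rate: 31.5% + 47.3% = 78.8%.
Duty = $351,037.49 × 78.8% = $276,617.54.
Line 2 (4057.91, Quenon, 2,420 kg, $294,925.40):
Base rate for 4057.91 is $4.29/kg.
Origin Quenon qualifies under the Lorar–Quenon agreement and 4057.91 is covered: preferential rate Free applies instead.
The additional-duty order on 4057.91 targets Ilay, not Quenon; it does not apply.
Duty = $294,925.40 × 0% = $0.00.
Total = $276,617.54 + $0.00 = $276,617.54.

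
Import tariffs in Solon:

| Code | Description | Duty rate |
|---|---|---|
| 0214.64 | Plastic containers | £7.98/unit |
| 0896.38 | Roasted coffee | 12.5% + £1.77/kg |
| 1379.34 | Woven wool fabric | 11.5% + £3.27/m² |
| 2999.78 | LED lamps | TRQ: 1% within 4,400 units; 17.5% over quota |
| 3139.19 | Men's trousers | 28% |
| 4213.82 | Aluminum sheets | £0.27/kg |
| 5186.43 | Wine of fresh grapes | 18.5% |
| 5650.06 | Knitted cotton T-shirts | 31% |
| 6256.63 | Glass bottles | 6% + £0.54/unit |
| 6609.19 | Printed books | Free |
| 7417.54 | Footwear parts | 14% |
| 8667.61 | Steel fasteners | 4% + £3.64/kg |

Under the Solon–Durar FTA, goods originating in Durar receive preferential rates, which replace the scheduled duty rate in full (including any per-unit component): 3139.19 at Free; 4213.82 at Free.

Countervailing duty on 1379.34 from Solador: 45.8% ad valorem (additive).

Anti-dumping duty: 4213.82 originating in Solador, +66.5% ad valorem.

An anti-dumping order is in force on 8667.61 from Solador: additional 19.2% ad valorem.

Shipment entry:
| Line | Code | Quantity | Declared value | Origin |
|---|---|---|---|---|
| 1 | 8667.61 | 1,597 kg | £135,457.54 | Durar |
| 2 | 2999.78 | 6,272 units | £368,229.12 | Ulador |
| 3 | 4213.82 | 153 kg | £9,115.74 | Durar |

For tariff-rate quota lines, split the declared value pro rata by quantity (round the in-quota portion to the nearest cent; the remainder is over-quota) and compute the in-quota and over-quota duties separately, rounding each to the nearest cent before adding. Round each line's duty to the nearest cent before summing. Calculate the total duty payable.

£33,048.02

Line 1 (8667.61, Durar, 1,597 kg, £135,457.54):
Base rate for 8667.61 is 4% + £3.64/kg.
Origin Durar is the FTA partner but 8667.61 is not on the preference list; base rate stands.
The additional-duty order on 8667.61 targets Solador, not Durar; it does not apply.
Duty = £135,457.54 × 4% + 1,597 × £3.64 = £11,231.38.
Line 2 (2999.78, Ulador, 6,272 units, £368,229.12):
Code 2999.78 is under a tariff-rate quota (threshold 4,400 units). In-quota: 4,400 units at 1%; over-quota: 1,872 units at 17.5%.
Pro-rata value split: in-quota = £368,229.12 × 4,400/6,272 = £258,324.00; over-quota = £368,229.12 − £258,324.00 = £109,905.12.
In-quota duty = £258,324.00 × 1% = £2,583.24. Over-quota duty = £109,905.12 × 17.5% = £19,233.40.
Line duty = £2,583.24 + £19,233.40 = £21,816.64.
Line 3 (4213.82, Durar, 153 kg, £9,115.74):
Base rate for 4213.82 is £0.27/kg.
Origin Durar qualifies under the Solon–Durar agreement and 4213.82 is covered: preferential rate Free applies instead.
The additional-duty order on 4213.82 targets Solador, not Durar; it does not apply.
Duty = £9,115.74 × 0% = £0.00.
Total = £11,231.38 + £21,816.64 + £0.00 = £33,048.02.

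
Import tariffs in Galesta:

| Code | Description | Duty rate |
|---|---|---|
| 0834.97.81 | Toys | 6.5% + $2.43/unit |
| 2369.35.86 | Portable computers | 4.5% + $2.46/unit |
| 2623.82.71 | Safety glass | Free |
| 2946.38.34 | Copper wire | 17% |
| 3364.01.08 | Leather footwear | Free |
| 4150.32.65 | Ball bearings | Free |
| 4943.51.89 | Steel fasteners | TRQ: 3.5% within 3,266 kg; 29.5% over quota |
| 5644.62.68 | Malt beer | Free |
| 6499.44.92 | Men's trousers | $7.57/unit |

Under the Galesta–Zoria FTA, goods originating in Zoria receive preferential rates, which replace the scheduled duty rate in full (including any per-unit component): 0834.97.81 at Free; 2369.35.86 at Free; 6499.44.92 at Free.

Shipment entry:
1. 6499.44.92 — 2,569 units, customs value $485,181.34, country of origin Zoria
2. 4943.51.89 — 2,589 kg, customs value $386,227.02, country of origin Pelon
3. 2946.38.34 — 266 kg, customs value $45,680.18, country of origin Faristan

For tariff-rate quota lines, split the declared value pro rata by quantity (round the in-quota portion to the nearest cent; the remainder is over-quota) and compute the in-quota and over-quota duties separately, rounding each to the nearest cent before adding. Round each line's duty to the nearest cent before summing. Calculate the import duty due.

Line 1 (6499.44.92, Zoria, 2,569 units, $485,181.34):
Base rate for 6499.44.92 is $7.57/unit.
Origin Zoria qualifies under the Galesta–Zoria agreement and 6499.44.92 is covered: preferential rate Free applies instead.
Duty = $485,181.34 × 0% = $0.00.
Line 2 (4943.51.89, Pelon, 2,589 kg, $386,227.02):
Code 4943.51.89 is under a tariff-rate quota (threshold 3,266 kg). Quantity 2,589 kg is within the quota, so the in-quota rate 3.5% applies to the full value.
Duty = $386,227.02 × 3.5% = $13,517.95.
Line 3 (2946.38.34, Faristan, 266 kg, $45,680.18):
Base rate for 2946.38.34 is 17%.
Duty = $45,680.18 × 17% = $7,765.63.
Total = $0.00 + $13,517.95 + $7,765.63 = $21,283.58.

$21,283.58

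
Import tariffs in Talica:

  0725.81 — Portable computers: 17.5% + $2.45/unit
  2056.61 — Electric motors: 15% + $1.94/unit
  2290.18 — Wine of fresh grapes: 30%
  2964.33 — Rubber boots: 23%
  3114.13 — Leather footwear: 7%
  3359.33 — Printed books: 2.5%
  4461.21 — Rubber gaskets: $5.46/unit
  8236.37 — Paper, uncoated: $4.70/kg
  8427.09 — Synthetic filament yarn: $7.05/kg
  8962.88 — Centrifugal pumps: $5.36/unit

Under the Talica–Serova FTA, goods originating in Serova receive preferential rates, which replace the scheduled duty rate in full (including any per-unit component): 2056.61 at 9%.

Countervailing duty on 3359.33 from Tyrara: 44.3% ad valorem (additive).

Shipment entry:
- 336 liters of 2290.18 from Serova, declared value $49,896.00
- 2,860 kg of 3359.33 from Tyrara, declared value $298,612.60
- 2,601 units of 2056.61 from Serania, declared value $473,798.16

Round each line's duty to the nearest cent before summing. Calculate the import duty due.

Line 1 (2290.18, Serova, 336 liters, $49,896.00):
Base rate for 2290.18 is 30%.
Origin Serova is the FTA partner but 2290.18 is not on the preference list; base rate stands.
Duty = $49,896.00 × 30% = $14,968.80.
Line 2 (3359.33, Tyrara, 2,860 kg, $298,612.60):
Base rate for 3359.33 is 2.5%.
Additional duty on 3359.33 from Tyrara: +44.3%. Applied ad valorem rate: 2.5% + 44.3% = 46.8%.
Duty = $298,612.60 × 46.8% = $139,750.70.
Line 3 (2056.61, Serania, 2,601 units, $473,798.16):
Base rate for 2056.61 is 15% + $1.94/unit.
2056.61 has an FTA preferential rate, but origin Serania is not Serova; base rate stands.
Duty = $473,798.16 × 15% + 2,601 × $1.94 = $76,115.66.
Total = $14,968.80 + $139,750.70 + $76,115.66 = $230,835.16.

$230,835.16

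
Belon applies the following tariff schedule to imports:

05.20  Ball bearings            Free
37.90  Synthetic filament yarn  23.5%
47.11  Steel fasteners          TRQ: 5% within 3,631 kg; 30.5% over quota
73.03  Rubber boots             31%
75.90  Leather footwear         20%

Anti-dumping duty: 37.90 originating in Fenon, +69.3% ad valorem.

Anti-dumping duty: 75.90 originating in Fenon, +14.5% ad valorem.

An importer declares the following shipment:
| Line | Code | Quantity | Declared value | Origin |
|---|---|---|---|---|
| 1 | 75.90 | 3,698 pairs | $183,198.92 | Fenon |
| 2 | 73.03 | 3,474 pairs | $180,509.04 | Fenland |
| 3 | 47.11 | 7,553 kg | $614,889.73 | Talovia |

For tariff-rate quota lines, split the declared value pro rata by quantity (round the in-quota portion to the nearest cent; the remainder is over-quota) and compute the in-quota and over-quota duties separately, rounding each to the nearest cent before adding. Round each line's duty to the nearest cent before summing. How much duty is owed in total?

Line 1 (75.90, Fenon, 3,698 pairs, $183,198.92):
Base rate for 75.90 is 20%.
Additional duty on 75.90 from Fenon: +14.5%. Applied ad valorem rate: 20% + 14.5% = 34.5%.
Duty = $183,198.92 × 34.5% = $63,203.63.
Line 2 (73.03, Fenland, 3,474 pairs, $180,509.04):
Base rate for 73.03 is 31%.
Duty = $180,509.04 × 31% = $55,957.80.
Line 3 (47.11, Talovia, 7,553 kg, $614,889.73):
Code 47.11 is under a tariff-rate quota (threshold 3,631 kg). In-quota: 3,631 kg at 5%; over-quota: 3,922 kg at 30.5%.
Pro-rata value split: in-quota = $614,889.73 × 3,631/7,553 = $295,599.71; over-quota = $614,889.73 − $295,599.71 = $319,290.02.
In-quota duty = $295,599.71 × 5% = $14,779.99. Over-quota duty = $319,290.02 × 30.5% = $97,383.46.
Line duty = $14,779.99 + $97,383.46 = $112,163.45.
Total = $63,203.63 + $55,957.80 + $112,163.45 = $231,324.88.

$231,324.88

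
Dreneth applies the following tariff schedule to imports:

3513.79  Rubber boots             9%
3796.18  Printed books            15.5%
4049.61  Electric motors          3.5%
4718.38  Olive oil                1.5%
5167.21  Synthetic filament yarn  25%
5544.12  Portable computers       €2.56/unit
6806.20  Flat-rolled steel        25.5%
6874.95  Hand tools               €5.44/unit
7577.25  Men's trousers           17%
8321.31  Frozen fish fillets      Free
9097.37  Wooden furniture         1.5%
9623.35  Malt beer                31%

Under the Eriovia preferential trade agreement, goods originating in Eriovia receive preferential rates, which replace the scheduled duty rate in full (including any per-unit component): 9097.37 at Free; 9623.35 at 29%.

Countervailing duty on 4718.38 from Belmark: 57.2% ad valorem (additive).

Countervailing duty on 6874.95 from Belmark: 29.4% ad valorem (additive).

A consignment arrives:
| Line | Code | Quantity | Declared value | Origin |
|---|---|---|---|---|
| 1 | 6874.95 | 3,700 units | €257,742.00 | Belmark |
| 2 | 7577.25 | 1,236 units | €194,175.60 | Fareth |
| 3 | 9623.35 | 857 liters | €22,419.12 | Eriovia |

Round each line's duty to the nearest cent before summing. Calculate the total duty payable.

Line 1 (6874.95, Belmark, 3,700 units, €257,742.00):
Base rate for 6874.95 is €5.44/unit.
Additional duty on 6874.95 from Belmark: +29.4% ad valorem. Applied ad valorem rate = 29.4%.
Duty = €257,742.00 × 29.4% + 3,700 × €5.44 = €95,904.15.
Line 2 (7577.25, Fareth, 1,236 units, €194,175.60):
Base rate for 7577.25 is 17%.
Duty = €194,175.60 × 17% = €33,009.85.
Line 3 (9623.35, Eriovia, 857 liters, €22,419.12):
Base rate for 9623.35 is 31%.
Origin Eriovia qualifies under the Dreneth–Eriovia agreement and 9623.35 is covered: preferential rate 29% applies instead.
Duty = €22,419.12 × 29% = €6,501.54.
Total = €95,904.15 + €33,009.85 + €6,501.54 = €135,415.54.

€135,415.54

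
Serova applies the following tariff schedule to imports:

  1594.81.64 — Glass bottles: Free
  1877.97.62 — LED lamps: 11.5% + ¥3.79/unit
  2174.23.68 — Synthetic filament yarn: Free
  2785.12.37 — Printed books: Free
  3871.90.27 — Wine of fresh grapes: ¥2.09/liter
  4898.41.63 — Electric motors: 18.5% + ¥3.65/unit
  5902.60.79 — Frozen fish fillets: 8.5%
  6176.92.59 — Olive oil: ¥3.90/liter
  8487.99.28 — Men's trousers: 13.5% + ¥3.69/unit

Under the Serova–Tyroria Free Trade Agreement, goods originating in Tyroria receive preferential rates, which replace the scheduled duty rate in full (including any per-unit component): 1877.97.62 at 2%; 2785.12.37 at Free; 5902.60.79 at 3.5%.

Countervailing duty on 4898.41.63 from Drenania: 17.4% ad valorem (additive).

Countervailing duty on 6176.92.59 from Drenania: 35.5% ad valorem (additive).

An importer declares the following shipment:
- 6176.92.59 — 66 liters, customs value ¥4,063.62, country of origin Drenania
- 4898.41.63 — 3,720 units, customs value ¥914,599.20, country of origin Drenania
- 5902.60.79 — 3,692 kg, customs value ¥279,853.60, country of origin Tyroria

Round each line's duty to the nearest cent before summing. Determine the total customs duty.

¥353,413.98

Line 1 (6176.92.59, Drenania, 66 liters, ¥4,063.62):
Base rate for 6176.92.59 is ¥3.90/liter.
Additional duty on 6176.92.59 from Drenania: +35.5% ad valorem. Applied ad valorem rate = 35.5%.
Duty = ¥4,063.62 × 35.5% + 66 × ¥3.90 = ¥1,699.99.
Line 2 (4898.41.63, Drenania, 3,720 units, ¥914,599.20):
Base rate for 4898.41.63 is 18.5% + ¥3.65/unit.
Additional duty on 4898.41.63 from Drenania: +17.4%. Applied ad valorem rate: 18.5% + 17.4% = 35.9%.
Duty = ¥914,599.20 × 35.9% + 3,720 × ¥3.65 = ¥341,919.11.
Line 3 (5902.60.79, Tyroria, 3,692 kg, ¥279,853.60):
Base rate for 5902.60.79 is 8.5%.
Origin Tyroria qualifies under the Serova–Tyroria agreement and 5902.60.79 is covered: preferential rate 3.5% applies instead.
Duty = ¥279,853.60 × 3.5% = ¥9,794.88.
Total = ¥1,699.99 + ¥341,919.11 + ¥9,794.88 = ¥353,413.98.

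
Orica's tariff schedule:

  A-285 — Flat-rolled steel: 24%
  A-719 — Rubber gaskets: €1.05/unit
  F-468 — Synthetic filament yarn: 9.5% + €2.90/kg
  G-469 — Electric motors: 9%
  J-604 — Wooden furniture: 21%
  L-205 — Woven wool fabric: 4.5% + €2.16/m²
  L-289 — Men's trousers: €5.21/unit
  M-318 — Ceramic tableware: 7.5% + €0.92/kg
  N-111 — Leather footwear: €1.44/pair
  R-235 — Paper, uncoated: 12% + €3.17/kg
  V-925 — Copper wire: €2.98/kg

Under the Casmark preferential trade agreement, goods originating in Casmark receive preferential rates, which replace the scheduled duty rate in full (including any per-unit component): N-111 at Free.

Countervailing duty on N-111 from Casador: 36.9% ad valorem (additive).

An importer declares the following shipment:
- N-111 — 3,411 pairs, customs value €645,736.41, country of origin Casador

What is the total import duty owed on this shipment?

€243,188.58

Line 1 (N-111, Casador, 3,411 pairs, €645,736.41):
Base rate for N-111 is €1.44/pair.
N-111 has an FTA preferential rate, but origin Casador is not Casmark; base rate stands.
Additional duty on N-111 from Casador: +36.9% ad valorem. Applied ad valorem rate = 36.9%.
Duty = €645,736.41 × 36.9% + 3,411 × €1.44 = €243,188.58.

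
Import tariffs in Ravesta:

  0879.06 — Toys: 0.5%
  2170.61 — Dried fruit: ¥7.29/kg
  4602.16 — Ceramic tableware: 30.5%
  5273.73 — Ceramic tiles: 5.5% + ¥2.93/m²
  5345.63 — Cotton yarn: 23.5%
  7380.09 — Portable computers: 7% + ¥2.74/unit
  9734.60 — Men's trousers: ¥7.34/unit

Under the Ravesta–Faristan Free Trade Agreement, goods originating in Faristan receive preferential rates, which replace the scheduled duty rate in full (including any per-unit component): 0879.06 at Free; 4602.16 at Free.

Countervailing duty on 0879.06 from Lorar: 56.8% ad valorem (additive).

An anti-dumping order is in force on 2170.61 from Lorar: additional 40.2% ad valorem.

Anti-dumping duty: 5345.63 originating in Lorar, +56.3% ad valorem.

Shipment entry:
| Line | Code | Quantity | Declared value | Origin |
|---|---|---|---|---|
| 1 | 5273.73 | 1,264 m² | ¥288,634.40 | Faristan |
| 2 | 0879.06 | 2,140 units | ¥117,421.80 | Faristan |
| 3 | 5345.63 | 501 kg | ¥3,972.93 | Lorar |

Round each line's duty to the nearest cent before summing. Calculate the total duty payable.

¥22,748.81

Line 1 (5273.73, Faristan, 1,264 m², ¥288,634.40):
Base rate for 5273.73 is 5.5% + ¥2.93/m².
Origin Faristan is the FTA partner but 5273.73 is not on the preference list; base rate stands.
Duty = ¥288,634.40 × 5.5% + 1,264 × ¥2.93 = ¥19,578.41.
Line 2 (0879.06, Faristan, 2,140 units, ¥117,421.80):
Base rate for 0879.06 is 0.5%.
Origin Faristan qualifies under the Ravesta–Faristan agreement and 0879.06 is covered: preferential rate Free applies instead.
The additional-duty order on 0879.06 targets Lorar, not Faristan; it does not apply.
Duty = ¥117,421.80 × 0% = ¥0.00.
Line 3 (5345.63, Lorar, 501 kg, ¥3,972.93):
Base rate for 5345.63 is 23.5%.
Additional duty on 5345.63 from Lorar: +56.3%. Applied ad valorem rate: 23.5% + 56.3% = 79.8%.
Duty = ¥3,972.93 × 79.8% = ¥3,170.40.
Total = ¥19,578.41 + ¥0.00 + ¥3,170.40 = ¥22,748.81.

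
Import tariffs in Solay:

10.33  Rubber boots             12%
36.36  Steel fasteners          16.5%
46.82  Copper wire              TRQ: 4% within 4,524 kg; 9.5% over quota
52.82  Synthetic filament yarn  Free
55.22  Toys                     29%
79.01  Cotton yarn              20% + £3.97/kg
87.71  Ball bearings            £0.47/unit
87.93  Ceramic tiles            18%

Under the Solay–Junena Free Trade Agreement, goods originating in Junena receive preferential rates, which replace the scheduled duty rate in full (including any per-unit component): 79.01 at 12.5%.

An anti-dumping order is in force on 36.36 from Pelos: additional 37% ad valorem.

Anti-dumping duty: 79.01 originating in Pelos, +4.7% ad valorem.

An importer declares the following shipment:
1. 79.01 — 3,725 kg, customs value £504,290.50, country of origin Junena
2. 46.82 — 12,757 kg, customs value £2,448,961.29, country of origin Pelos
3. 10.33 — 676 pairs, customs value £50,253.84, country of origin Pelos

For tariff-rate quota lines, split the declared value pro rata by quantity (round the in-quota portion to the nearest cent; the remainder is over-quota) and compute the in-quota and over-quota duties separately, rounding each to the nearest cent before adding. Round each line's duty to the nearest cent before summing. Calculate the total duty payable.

£253,952.12

Line 1 (79.01, Junena, 3,725 kg, £504,290.50):
Base rate for 79.01 is 20% + £3.97/kg.
Origin Junena qualifies under the Solay–Junena agreement and 79.01 is covered: preferential rate 12.5% applies instead.
The additional-duty order on 79.01 targets Pelos, not Junena; it does not apply.
Duty = £504,290.50 × 12.5% = £63,036.31.
Line 2 (46.82, Pelos, 12,757 kg, £2,448,961.29):
Code 46.82 is under a tariff-rate quota (threshold 4,524 kg). In-quota: 4,524 kg at 4%; over-quota: 8,233 kg at 9.5%.
Pro-rata value split: in-quota = £2,448,961.29 × 4,524/12,757 = £868,472.28; over-quota = £2,448,961.29 − £868,472.28 = £1,580,489.01.
In-quota duty = £868,472.28 × 4% = £34,738.89. Over-quota duty = £1,580,489.01 × 9.5% = £150,146.46.
Line duty = £34,738.89 + £150,146.46 = £184,885.35.
Line 3 (10.33, Pelos, 676 pairs, £50,253.84):
Base rate for 10.33 is 12%.
Duty = £50,253.84 × 12% = £6,030.46.
Total = £63,036.31 + £184,885.35 + £6,030.46 = £253,952.12.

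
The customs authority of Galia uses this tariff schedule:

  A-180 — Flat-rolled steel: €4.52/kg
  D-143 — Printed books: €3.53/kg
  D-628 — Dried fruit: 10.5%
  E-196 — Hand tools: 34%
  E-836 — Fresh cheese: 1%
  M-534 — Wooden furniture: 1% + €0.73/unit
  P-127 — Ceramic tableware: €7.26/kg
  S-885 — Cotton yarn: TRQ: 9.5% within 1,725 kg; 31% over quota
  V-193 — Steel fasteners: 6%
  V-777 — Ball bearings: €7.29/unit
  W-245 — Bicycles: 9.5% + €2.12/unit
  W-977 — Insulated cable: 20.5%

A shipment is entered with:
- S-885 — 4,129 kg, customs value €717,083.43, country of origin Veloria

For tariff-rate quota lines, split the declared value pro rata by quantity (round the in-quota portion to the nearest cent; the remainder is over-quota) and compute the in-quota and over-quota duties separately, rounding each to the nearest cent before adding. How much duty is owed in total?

€157,886.00

Line 1 (S-885, Veloria, 4,129 kg, €717,083.43):
Code S-885 is under a tariff-rate quota (threshold 1,725 kg). In-quota: 1,725 kg at 9.5%; over-quota: 2,404 kg at 31%.
Pro-rata value split: in-quota = €717,083.43 × 1,725/4,129 = €299,580.75; over-quota = €717,083.43 − €299,580.75 = €417,502.68.
In-quota duty = €299,580.75 × 9.5% = €28,460.17. Over-quota duty = €417,502.68 × 31% = €129,425.83.
Line duty = €28,460.17 + €129,425.83 = €157,886.00.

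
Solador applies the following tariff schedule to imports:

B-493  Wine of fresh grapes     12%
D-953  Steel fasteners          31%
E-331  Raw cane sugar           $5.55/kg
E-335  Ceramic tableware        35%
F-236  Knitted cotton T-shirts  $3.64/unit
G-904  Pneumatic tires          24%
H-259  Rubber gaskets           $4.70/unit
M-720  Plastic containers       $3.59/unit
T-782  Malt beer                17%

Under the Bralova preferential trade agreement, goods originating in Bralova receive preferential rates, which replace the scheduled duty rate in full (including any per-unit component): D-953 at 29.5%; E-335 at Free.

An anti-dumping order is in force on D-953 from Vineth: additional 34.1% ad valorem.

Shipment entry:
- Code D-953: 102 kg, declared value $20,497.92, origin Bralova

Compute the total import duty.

Line 1 (D-953, Bralova, 102 kg, $20,497.92):
Base rate for D-953 is 31%.
Origin Bralova qualifies under the Solador–Bralova agreement and D-953 is covered: preferential rate 29.5% applies instead.
The additional-duty order on D-953 targets Vineth, not Bralova; it does not apply.
Duty = $20,497.92 × 29.5% = $6,046.89.

$6,046.89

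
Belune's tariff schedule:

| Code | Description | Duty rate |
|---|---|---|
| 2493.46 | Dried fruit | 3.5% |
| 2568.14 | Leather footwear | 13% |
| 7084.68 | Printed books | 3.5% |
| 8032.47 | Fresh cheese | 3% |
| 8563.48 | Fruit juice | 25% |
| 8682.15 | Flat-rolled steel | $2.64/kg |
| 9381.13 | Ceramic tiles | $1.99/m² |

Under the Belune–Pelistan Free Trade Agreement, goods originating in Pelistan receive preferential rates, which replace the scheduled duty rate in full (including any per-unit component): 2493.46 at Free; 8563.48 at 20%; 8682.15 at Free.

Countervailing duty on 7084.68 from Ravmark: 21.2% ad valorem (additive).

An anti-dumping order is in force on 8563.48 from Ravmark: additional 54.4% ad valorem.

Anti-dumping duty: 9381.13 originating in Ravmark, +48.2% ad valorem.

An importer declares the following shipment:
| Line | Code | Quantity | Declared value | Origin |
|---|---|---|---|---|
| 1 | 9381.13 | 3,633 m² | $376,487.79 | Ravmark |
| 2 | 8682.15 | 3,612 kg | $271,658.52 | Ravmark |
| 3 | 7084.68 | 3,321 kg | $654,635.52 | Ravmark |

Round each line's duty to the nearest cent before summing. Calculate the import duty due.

Line 1 (9381.13, Ravmark, 3,633 m², $376,487.79):
Base rate for 9381.13 is $1.99/m².
Additional duty on 9381.13 from Ravmark: +48.2% ad valorem. Applied ad valorem rate = 48.2%.
Duty = $376,487.79 × 48.2% + 3,633 × $1.99 = $188,696.78.
Line 2 (8682.15, Ravmark, 3,612 kg, $271,658.52):
Base rate for 8682.15 is $2.64/kg.
8682.15 has an FTA preferential rate, but origin Ravmark is not Pelistan; base rate stands.
Duty = 3,612 × $2.64 = $9,535.68.
Line 3 (7084.68, Ravmark, 3,321 kg, $654,635.52):
Base rate for 7084.68 is 3.5%.
Additional duty on 7084.68 from Ravmark: +21.2%. Applied ad valorem rate: 3.5% + 21.2% = 24.7%.
Duty = $654,635.52 × 24.7% = $161,694.97.
Total = $188,696.78 + $9,535.68 + $161,694.97 = $359,927.43.

$359,927.43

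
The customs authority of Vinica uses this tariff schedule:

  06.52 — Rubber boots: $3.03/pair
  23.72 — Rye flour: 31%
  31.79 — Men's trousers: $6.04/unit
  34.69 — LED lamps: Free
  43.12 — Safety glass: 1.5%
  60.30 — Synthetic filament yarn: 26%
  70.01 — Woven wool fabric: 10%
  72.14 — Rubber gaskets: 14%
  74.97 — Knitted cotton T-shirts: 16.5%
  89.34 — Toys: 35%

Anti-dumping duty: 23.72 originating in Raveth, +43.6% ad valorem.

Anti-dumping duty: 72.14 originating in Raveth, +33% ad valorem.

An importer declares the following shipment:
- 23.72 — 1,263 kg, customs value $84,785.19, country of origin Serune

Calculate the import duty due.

Line 1 (23.72, Serune, 1,263 kg, $84,785.19):
Base rate for 23.72 is 31%.
The additional-duty order on 23.72 targets Raveth, not Serune; it does not apply.
Duty = $84,785.19 × 31% = $26,283.41.

$26,283.41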